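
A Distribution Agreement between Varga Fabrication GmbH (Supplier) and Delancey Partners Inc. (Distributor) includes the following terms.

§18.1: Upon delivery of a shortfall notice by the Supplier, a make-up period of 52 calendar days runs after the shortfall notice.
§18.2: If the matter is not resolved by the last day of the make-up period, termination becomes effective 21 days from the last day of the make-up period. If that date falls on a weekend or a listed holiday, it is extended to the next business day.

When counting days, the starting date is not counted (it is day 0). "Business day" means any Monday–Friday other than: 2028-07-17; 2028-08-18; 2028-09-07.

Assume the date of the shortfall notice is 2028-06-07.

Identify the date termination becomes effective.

2028-08-21

The last day of the make-up period: 2028-06-07 + 52 days = 2028-07-29.
Adding 21 calendar days to 2028-07-29 gives 2028-08-19, which is the date termination becomes effective. That falls on a Saturday, so it rolls to the next business day, Monday, 2028-08-21.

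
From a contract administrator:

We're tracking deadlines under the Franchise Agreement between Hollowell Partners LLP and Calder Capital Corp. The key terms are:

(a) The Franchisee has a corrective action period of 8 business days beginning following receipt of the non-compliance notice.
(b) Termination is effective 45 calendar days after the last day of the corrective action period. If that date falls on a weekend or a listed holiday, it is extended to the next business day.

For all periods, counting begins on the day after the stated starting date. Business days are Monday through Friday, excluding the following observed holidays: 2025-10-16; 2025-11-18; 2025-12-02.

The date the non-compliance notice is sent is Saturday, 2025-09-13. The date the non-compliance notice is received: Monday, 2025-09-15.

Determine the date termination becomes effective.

2025-11-10

The last day of the corrective action period: counting 8 business days from Monday, 2025-09-15 (Sep 16, Sep 17, Sep 18, Sep 19, Sep 22, Sep 23, Sep 24, Sep 25, skipping weekends) reaches Thursday, 2025-09-25.
The date termination becomes effective: 45 calendar days after 2025-09-25 is 2025-11-09. That falls on a Sunday, so it rolls to the next business day, Monday, 2025-11-10.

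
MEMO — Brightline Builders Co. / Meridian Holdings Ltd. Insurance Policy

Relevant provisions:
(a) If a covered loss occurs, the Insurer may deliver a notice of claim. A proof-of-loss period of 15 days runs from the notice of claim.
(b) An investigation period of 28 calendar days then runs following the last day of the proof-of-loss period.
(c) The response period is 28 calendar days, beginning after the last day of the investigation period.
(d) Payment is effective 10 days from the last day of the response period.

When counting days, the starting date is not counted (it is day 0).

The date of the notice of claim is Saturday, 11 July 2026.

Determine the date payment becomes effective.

30 September 2026

The last day of the proof-of-loss period: 11 July 2026 + 15 days = 26 July 2026.
The last day of the investigation period: 26 July 2026 + 28 days = 23 August 2026.
The last day of the response period: 28 calendar days after 23 August 2026 is 20 September 2026.
The date payment becomes effective: 20 September 2026 + 10 days = 30 September 2026.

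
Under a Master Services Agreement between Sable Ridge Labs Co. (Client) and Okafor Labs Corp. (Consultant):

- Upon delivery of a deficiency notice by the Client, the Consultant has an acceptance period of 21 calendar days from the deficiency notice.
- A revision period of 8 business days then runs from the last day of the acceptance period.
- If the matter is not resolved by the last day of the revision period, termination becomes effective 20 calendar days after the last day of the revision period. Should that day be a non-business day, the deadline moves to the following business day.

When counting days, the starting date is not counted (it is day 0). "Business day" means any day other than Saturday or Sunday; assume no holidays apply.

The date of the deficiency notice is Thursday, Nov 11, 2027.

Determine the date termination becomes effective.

Jan 3, 2028

Adding 21 calendar days to Nov 11, 2027 gives Dec 2, 2027, which is the last day of the acceptance period.
The last day of the revision period: counting 8 business days from Thursday, Dec 2, 2027 (Dec 3, Dec 6, Dec 7, Dec 8, Dec 9, Dec 10, Dec 13, Dec 14, skipping weekends) reaches Tuesday, Dec 14, 2027.
The date termination becomes effective: 20 calendar days after Dec 14, 2027 is Jan 3, 2028. Jan 3, 2028 is a Monday, so no roll-forward applies.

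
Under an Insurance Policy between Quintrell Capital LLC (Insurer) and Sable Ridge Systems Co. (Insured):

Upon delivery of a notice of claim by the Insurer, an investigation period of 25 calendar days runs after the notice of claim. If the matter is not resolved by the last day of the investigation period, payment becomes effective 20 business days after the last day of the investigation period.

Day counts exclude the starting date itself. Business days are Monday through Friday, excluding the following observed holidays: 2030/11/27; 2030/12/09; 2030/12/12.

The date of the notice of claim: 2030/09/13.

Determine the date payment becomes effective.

2030/11/05

The last day of the investigation period: 2030/09/13 + 25 days = 2030/10/08.
From Tuesday, 2030/10/08, 20 business days (Oct 9, Oct 10, Oct 11, Oct 14, …, Nov 1, Nov 4, Nov 5, skipping weekends) brings us to Tuesday, 2030/11/05, which is the date payment becomes effective.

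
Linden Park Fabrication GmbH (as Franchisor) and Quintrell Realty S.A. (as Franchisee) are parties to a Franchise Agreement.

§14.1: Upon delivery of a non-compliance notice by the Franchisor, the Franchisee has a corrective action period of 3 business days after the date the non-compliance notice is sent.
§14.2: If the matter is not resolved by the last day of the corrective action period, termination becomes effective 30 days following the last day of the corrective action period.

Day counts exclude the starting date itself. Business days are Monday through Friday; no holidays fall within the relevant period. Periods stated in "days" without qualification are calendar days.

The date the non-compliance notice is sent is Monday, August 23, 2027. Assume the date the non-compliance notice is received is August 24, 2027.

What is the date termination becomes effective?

The last day of the corrective action period: counting 3 business days from Monday, August 23, 2027 (Aug 24, Aug 25, Aug 26, skipping weekends) reaches Thursday, August 26, 2027.
Adding 30 calendar days to August 26, 2027 gives September 25, 2027, which is the date termination becomes effective.

September 25, 2027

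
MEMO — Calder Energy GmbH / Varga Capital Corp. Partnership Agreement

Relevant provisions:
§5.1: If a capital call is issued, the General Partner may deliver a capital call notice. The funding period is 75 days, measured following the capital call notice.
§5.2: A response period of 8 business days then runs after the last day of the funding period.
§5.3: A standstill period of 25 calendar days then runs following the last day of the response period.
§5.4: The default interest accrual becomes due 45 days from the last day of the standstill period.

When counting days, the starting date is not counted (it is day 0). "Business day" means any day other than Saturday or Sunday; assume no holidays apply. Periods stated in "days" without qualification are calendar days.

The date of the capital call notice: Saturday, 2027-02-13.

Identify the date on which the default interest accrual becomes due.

2027-07-20

The last day of the funding period: 2027-02-13 + 75 days = 2027-04-29.
The last day of the response period: counting 8 business days from Thursday, 2027-04-29 (Apr 30, May 3, May 4, May 5, May 6, May 7, May 10, May 11, skipping weekends) reaches Tuesday, 2027-05-11.
The last day of the standstill period: 2027-05-11 + 25 days = 2027-06-05.
The date on which the default interest accrual becomes due: 2027-06-05 + 45 days = 2027-07-20.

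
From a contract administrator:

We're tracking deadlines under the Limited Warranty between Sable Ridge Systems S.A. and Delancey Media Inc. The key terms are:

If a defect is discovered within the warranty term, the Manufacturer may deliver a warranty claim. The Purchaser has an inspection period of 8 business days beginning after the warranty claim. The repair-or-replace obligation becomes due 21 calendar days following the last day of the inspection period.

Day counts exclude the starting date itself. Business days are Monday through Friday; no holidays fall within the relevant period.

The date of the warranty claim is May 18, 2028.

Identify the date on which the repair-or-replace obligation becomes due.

June 20, 2028

The last day of the inspection period: 8 business days after Thursday, May 18, 2028, skipping weekends — May 19, May 22, May 23, May 24, May 25, May 26, May 29, May 30 — lands on Tuesday, May 30, 2028.
Adding 21 calendar days to May 30, 2028 gives June 20, 2028, which is the date on which the repair-or-replace obligation becomes due.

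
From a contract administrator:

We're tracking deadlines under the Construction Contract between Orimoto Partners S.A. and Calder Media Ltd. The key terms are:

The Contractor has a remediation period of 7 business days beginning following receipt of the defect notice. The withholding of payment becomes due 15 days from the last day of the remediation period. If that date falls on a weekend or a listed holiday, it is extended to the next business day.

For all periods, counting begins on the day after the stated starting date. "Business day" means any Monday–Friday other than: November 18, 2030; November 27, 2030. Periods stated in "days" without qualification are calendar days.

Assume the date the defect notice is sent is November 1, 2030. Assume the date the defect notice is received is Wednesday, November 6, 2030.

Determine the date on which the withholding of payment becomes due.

From Wednesday, November 6, 2030, 7 business days (Nov 7, Nov 8, Nov 11, Nov 12, Nov 13, Nov 14, Nov 15, skipping weekends) brings us to Friday, November 15, 2030, which is the last day of the remediation period.
The date on which the withholding of payment becomes due: 15 calendar days after November 15, 2030 is November 30, 2030. That falls on a Saturday, so it rolls to the next business day, Monday, December 2, 2030.

December 2, 2030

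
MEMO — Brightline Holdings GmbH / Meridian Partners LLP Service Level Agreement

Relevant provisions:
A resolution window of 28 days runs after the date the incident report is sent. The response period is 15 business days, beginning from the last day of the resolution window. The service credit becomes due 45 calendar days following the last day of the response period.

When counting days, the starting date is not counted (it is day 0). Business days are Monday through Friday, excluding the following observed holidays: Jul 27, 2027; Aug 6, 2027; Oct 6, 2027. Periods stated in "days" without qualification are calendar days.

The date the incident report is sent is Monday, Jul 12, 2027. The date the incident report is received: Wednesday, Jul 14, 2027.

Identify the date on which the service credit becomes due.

Oct 14, 2027

The last day of the resolution window: Jul 12, 2027 + 28 days = Aug 9, 2027.
The last day of the response period: counting 15 business days from Monday, Aug 9, 2027 (Aug 10, Aug 11, Aug 12, Aug 13, …, Aug 26, Aug 27, Aug 30, skipping weekends) reaches Monday, Aug 30, 2027.
The date on which the service credit becomes due: Aug 30, 2027 + 45 days = Oct 14, 2027.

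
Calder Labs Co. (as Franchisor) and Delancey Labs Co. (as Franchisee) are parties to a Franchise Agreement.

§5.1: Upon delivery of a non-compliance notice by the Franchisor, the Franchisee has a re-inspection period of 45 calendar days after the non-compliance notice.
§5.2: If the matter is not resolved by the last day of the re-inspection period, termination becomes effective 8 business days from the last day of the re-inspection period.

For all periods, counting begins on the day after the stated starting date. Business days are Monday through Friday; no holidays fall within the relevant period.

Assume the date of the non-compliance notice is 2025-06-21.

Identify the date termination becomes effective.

2025-08-15

Adding 45 calendar days to 2025-06-21 gives 2025-08-05, which is the last day of the re-inspection period.
The date termination becomes effective: 8 business days after Tuesday, 2025-08-05, skipping weekends — Aug 6, Aug 7, Aug 8, Aug 11, Aug 12, Aug 13, Aug 14, Aug 15 — lands on Friday, 2025-08-15.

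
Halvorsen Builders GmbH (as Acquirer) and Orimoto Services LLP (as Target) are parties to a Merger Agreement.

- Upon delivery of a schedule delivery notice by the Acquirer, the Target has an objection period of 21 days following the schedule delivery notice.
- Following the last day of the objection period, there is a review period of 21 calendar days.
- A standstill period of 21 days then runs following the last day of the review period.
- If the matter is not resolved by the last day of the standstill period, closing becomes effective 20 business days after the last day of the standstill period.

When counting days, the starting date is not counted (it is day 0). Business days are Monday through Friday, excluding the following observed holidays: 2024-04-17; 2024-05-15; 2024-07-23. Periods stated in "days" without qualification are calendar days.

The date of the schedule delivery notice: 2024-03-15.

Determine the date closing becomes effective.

The last day of the objection period: 21 calendar days after 2024-03-15 is 2024-04-05.
Adding 21 calendar days to 2024-04-05 gives 2024-04-26, which is the last day of the review period.
Adding 21 calendar days to 2024-04-26 gives 2024-05-17, which is the last day of the standstill period.
The date closing becomes effective: counting 20 business days from Friday, 2024-05-17 (May 20, May 21, May 22, May 23, …, Jun 12, Jun 13, Jun 14, skipping weekends) reaches Friday, 2024-06-14.

2024-06-14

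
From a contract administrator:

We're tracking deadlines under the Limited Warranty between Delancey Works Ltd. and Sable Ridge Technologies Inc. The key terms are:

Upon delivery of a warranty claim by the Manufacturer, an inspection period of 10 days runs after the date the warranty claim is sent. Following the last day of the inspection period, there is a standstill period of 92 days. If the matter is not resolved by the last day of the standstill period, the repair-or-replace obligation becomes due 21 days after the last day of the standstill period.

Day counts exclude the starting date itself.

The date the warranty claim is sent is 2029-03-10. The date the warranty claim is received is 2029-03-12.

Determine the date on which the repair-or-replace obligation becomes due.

Adding 10 calendar days to 2029-03-10 gives 2029-03-20, which is the last day of the inspection period.
The last day of the standstill period: 2029-03-20 + 92 days = 2029-06-20.
The date on which the repair-or-replace obligation becomes due: 21 calendar days after 2029-06-20 is 2029-07-11.

2029-07-11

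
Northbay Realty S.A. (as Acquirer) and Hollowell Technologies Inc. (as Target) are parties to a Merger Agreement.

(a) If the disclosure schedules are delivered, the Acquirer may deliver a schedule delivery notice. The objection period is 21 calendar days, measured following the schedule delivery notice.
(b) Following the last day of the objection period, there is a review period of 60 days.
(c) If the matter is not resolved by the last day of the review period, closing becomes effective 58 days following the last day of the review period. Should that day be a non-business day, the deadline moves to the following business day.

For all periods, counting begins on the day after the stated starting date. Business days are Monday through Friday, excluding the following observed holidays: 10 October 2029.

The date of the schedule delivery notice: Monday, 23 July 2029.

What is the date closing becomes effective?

10 December 2029

Adding 21 calendar days to 23 July 2029 gives 13 August 2029, which is the last day of the objection period.
Adding 60 calendar days to 13 August 2029 gives 12 October 2029, which is the last day of the review period.
Adding 58 calendar days to 12 October 2029 gives 9 December 2029, which is the date closing becomes effective. That falls on a Sunday, so it rolls to the next business day, Monday, 10 December 2029.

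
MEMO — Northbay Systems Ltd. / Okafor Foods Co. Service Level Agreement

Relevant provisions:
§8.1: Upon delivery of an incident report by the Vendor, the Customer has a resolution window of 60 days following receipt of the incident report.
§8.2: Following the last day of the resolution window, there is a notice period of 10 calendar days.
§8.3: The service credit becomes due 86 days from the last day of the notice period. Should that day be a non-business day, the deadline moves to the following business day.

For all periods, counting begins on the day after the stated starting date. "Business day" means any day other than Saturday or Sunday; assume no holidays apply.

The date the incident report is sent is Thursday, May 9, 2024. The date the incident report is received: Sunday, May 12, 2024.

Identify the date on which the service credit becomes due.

Oct 15, 2024

The last day of the resolution window: May 12, 2024 + 60 days = Jul 11, 2024.
The last day of the notice period: 10 calendar days after Jul 11, 2024 is Jul 21, 2024.
Adding 86 calendar days to Jul 21, 2024 gives Oct 15, 2024, which is the date on which the service credit becomes due. Oct 15, 2024 is a Tuesday, so no roll-forward applies.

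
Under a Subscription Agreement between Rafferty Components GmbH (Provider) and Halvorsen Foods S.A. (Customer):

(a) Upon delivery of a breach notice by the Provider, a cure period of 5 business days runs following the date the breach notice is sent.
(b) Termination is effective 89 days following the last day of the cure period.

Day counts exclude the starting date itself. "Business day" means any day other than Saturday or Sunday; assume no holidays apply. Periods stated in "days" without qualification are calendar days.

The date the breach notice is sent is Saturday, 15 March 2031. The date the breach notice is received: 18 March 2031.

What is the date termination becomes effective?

18 June 2031

The last day of the cure period: counting 5 business days from Saturday, 15 March 2031 (Mar 17, Mar 18, Mar 19, Mar 20, Mar 21, skipping weekends) reaches Friday, 21 March 2031.
Adding 89 calendar days to 21 March 2031 gives 18 June 2031, which is the date termination becomes effective.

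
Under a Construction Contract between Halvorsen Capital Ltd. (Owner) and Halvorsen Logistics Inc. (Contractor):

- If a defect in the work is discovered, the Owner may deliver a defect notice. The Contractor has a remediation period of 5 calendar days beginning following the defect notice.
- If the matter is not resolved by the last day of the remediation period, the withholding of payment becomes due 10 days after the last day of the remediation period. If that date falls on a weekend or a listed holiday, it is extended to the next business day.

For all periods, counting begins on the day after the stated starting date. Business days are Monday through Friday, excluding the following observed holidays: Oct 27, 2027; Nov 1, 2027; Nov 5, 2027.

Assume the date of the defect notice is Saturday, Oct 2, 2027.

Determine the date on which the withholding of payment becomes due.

The last day of the remediation period: 5 calendar days after Oct 2, 2027 is Oct 7, 2027.
The date on which the withholding of payment becomes due: 10 calendar days after Oct 7, 2027 is Oct 17, 2027. That falls on a Sunday, so it rolls to the next business day, Monday, Oct 18, 2027.

Oct 18, 2027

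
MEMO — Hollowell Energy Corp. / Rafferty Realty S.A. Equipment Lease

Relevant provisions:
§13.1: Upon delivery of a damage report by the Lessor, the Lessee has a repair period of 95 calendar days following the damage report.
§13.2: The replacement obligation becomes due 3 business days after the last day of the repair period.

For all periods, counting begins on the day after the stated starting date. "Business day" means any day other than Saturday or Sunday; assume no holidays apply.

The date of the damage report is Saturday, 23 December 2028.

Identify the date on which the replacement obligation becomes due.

2 April 2029

The last day of the repair period: 95 calendar days after 23 December 2028 is 28 March 2029.
The date on which the replacement obligation becomes due: 3 business days after Wednesday, 28 March 2029, skipping weekends — Mar 29, Mar 30, Apr 2 — lands on Monday, 2 April 2029.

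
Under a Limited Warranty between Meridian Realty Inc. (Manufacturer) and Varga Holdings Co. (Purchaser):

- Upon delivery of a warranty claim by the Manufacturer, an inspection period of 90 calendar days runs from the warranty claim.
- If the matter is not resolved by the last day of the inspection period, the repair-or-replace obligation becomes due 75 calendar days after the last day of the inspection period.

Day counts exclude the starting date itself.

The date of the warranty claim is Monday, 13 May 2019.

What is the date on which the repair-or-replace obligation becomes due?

The last day of the inspection period: 13 May 2019 + 90 days = 11 August 2019.
The date on which the repair-or-replace obligation becomes due: 75 calendar days after 11 August 2019 is 25 October 2019.

25 October 2019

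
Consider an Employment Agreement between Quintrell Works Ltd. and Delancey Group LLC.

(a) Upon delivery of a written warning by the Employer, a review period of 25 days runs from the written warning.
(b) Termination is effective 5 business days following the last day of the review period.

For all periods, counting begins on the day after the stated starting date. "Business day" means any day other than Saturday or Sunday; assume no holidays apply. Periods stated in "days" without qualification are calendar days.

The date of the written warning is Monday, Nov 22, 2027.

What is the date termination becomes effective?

The last day of the review period: 25 calendar days after Nov 22, 2027 is Dec 17, 2027.
The date termination becomes effective: counting 5 business days from Friday, Dec 17, 2027 (Dec 20, Dec 21, Dec 22, Dec 23, Dec 24, skipping weekends) reaches Friday, Dec 24, 2027.

Dec 24, 2027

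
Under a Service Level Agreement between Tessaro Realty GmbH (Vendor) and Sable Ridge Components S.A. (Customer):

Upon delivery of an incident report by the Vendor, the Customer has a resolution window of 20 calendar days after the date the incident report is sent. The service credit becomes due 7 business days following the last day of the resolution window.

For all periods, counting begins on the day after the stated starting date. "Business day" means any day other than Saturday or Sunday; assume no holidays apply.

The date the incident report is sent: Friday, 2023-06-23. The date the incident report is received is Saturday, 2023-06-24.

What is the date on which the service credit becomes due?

2023-07-24

Adding 20 calendar days to 2023-06-23 gives 2023-07-13, which is the last day of the resolution window.
The date on which the service credit becomes due: 7 business days after Thursday, 2023-07-13, skipping weekends — Jul 14, Jul 17, Jul 18, Jul 19, Jul 20, Jul 21, Jul 24 — lands on Monday, 2023-07-24.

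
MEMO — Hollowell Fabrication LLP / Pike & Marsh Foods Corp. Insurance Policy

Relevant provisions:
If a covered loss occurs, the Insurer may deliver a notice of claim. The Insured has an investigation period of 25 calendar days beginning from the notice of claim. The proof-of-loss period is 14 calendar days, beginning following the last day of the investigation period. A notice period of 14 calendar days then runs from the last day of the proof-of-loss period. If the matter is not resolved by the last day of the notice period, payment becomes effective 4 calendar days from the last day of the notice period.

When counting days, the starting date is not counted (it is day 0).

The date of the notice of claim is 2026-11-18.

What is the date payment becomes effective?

Adding 25 calendar days to 2026-11-18 gives 2026-12-13, which is the last day of the investigation period.
The last day of the proof-of-loss period: 14 calendar days after 2026-12-13 is 2026-12-27.
The last day of the notice period: 2026-12-27 + 14 days = 2027-01-10.
The date payment becomes effective: 4 calendar days after 2027-01-10 is 2027-01-14.

2027-01-14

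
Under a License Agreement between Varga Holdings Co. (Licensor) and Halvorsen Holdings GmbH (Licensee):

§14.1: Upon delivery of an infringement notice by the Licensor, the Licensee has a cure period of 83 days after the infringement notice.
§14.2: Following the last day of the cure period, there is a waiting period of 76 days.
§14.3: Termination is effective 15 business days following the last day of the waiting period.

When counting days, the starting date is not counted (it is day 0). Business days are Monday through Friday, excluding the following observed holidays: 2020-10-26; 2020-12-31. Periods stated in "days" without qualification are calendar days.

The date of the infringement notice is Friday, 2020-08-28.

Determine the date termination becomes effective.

Adding 83 calendar days to 2020-08-28 gives 2020-11-19, which is the last day of the cure period.
The last day of the waiting period: 76 calendar days after 2020-11-19 is 2021-02-03.
From Wednesday, 2021-02-03, 15 business days (Feb 4, Feb 5, Feb 8, Feb 9, …, Feb 22, Feb 23, Feb 24, skipping weekends) brings us to Wednesday, 2021-02-24, which is the date termination becomes effective.

2021-02-24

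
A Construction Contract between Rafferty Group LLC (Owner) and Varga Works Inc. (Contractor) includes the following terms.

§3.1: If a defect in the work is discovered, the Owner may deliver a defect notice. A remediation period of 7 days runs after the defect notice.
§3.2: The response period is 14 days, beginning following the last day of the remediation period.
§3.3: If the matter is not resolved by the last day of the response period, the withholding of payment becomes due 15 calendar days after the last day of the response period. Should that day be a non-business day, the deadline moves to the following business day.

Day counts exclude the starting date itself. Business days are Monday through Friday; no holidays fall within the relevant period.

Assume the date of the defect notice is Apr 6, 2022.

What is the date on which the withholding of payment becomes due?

The last day of the remediation period: Apr 6, 2022 + 7 days = Apr 13, 2022.
Adding 14 calendar days to Apr 13, 2022 gives Apr 27, 2022, which is the last day of the response period.
The date on which the withholding of payment becomes due: Apr 27, 2022 + 15 days = May 12, 2022. May 12, 2022 is a Thursday, so no roll-forward applies.

May 12, 2022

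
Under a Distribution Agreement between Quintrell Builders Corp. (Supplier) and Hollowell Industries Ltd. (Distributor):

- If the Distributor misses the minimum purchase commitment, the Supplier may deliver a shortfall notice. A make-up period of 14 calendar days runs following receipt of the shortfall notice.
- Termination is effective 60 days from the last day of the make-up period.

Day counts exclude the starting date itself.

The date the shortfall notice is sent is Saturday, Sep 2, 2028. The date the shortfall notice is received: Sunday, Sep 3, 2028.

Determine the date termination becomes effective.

The last day of the make-up period: Sep 3, 2028 + 14 days = Sep 17, 2028.
The date termination becomes effective: Sep 17, 2028 + 60 days = Nov 16, 2028.

Nov 16, 2028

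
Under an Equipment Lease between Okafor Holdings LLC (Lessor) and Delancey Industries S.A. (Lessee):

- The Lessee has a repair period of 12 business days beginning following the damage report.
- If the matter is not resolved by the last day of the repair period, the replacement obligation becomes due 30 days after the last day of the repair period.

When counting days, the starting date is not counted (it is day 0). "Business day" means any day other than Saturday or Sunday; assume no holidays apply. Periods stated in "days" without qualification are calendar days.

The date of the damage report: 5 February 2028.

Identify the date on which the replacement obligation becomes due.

From Saturday, 5 February 2028, 12 business days (Feb 7, Feb 8, Feb 9, Feb 10, …, Feb 18, Feb 21, Feb 22, skipping weekends) brings us to Tuesday, 22 February 2028, which is the last day of the repair period.
Adding 30 calendar days to 22 February 2028 gives 23 March 2028, which is the date on which the replacement obligation becomes due.

23 March 2028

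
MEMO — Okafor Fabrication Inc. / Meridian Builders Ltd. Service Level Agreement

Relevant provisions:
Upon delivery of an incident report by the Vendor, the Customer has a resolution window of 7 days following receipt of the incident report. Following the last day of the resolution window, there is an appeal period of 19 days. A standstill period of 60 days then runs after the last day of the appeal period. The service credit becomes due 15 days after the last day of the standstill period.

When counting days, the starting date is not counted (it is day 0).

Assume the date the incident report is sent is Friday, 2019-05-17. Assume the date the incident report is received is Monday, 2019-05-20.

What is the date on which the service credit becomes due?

The last day of the resolution window: 7 calendar days after 2019-05-20 is 2019-05-27.
The last day of the appeal period: 19 calendar days after 2019-05-27 is 2019-06-15.
Adding 60 calendar days to 2019-06-15 gives 2019-08-14, which is the last day of the standstill period.
Adding 15 calendar days to 2019-08-14 gives 2019-08-29, which is the date on which the service credit becomes due.

2019-08-29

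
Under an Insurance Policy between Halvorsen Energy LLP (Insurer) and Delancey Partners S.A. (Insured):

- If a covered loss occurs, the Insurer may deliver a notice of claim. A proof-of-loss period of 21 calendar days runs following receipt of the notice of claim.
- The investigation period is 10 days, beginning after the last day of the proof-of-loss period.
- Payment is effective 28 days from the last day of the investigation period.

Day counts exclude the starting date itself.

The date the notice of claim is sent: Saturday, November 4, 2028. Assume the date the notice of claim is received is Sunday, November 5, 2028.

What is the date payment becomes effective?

The last day of the proof-of-loss period: 21 calendar days after November 5, 2028 is November 26, 2028.
Adding 10 calendar days to November 26, 2028 gives December 6, 2028, which is the last day of the investigation period.
Adding 28 calendar days to December 6, 2028 gives January 3, 2029, which is the date payment becomes effective.

January 3, 2029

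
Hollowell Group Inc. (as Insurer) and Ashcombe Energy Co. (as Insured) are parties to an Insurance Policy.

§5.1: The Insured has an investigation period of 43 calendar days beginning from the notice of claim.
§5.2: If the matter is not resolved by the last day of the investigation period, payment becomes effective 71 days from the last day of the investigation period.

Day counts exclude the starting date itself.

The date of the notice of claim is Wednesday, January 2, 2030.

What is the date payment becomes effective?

April 26, 2030

The last day of the investigation period: January 2, 2030 + 43 days = February 14, 2030.
Adding 71 calendar days to February 14, 2030 gives April 26, 2030, which is the date payment becomes effective.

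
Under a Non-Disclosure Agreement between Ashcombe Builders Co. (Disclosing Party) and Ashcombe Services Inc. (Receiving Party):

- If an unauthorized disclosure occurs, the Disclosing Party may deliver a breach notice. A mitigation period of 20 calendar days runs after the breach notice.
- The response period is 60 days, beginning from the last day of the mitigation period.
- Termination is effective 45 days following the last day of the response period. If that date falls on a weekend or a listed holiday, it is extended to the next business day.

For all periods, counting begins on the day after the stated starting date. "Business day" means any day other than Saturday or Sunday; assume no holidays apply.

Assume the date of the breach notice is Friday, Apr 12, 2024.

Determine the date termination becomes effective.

Aug 15, 2024

The last day of the mitigation period: Apr 12, 2024 + 20 days = May 2, 2024.
The last day of the response period: 60 calendar days after May 2, 2024 is Jul 1, 2024.
The date termination becomes effective: Jul 1, 2024 + 45 days = Aug 15, 2024. Aug 15, 2024 is a Thursday, so no roll-forward applies.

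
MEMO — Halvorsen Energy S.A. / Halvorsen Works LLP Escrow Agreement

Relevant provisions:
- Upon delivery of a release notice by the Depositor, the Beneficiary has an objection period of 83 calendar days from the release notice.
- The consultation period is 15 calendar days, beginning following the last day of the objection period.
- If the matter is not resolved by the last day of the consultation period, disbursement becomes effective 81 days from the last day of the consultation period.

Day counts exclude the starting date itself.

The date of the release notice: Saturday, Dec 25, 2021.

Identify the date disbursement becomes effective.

Adding 83 calendar days to Dec 25, 2021 gives Mar 18, 2022, which is the last day of the objection period.
Adding 15 calendar days to Mar 18, 2022 gives Apr 2, 2022, which is the last day of the consultation period.
The date disbursement becomes effective: Apr 2, 2022 + 81 days = Jun 22, 2022.

Jun 22, 2022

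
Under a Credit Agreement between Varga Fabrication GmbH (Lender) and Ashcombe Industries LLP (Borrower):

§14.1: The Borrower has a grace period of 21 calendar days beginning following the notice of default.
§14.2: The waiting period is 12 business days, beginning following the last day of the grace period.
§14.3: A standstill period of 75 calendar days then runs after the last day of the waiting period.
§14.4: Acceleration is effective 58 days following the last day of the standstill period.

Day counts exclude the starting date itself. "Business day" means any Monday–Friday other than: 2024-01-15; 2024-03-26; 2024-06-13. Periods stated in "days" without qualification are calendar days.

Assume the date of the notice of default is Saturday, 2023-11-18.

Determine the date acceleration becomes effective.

Adding 21 calendar days to 2023-11-18 gives 2023-12-09, which is the last day of the grace period.
From Saturday, 2023-12-09, 12 business days (Dec 11, Dec 12, Dec 13, Dec 14, …, Dec 22, Dec 25, Dec 26, skipping weekends) brings us to Tuesday, 2023-12-26, which is the last day of the waiting period.
The last day of the standstill period: 2023-12-26 + 75 days = 2024-03-10.
Adding 58 calendar days to 2024-03-10 gives 2024-05-07, which is the date acceleration becomes effective.

2024-05-07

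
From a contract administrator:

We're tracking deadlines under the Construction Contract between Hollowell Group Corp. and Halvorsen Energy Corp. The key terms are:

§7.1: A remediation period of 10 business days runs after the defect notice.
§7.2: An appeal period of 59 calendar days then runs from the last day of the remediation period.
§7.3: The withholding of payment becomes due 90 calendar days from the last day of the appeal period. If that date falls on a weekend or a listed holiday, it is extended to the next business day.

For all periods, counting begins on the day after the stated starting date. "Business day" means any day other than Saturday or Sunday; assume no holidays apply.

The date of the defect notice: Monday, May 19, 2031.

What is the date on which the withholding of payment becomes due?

Oct 29, 2031

The last day of the remediation period: counting 10 business days from Monday, May 19, 2031 (May 20, May 21, May 22, May 23, May 26, May 27, May 28, May 29, May 30, Jun 2, skipping weekends) reaches Monday, Jun 2, 2031.
The last day of the appeal period: 59 calendar days after Jun 2, 2031 is Jul 31, 2031.
The date on which the withholding of payment becomes due: 90 calendar days after Jul 31, 2031 is Oct 29, 2031. Oct 29, 2031 is a Wednesday, so no roll-forward applies.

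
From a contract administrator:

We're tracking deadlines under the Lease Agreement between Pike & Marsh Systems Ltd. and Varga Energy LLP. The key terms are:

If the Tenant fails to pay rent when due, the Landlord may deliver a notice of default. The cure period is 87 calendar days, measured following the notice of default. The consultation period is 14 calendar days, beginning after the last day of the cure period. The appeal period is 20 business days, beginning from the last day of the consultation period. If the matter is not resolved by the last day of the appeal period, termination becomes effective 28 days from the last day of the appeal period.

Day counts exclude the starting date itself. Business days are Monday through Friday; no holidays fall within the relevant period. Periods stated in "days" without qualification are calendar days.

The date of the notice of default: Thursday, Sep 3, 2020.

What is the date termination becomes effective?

Feb 5, 2021

The last day of the cure period: Sep 3, 2020 + 87 days = Nov 29, 2020.
The last day of the consultation period: Nov 29, 2020 + 14 days = Dec 13, 2020.
From Sunday, Dec 13, 2020, 20 business days (Dec 14, Dec 15, Dec 16, Dec 17, …, Jan 6, Jan 7, Jan 8, skipping weekends) brings us to Friday, Jan 8, 2021, which is the last day of the appeal period.
Adding 28 calendar days to Jan 8, 2021 gives Feb 5, 2021, which is the date termination becomes effective.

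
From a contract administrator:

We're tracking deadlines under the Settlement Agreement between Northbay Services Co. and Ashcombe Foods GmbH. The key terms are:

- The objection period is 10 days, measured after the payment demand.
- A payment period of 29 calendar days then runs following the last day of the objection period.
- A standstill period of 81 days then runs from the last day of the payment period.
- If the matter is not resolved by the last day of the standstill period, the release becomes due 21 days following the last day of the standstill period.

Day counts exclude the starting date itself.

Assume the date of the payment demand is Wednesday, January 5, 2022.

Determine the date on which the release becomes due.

The last day of the objection period: 10 calendar days after January 5, 2022 is January 15, 2022.
Adding 29 calendar days to January 15, 2022 gives February 13, 2022, which is the last day of the payment period.
The last day of the standstill period: February 13, 2022 + 81 days = May 5, 2022.
Adding 21 calendar days to May 5, 2022 gives May 26, 2022, which is the date on which the release becomes due.

May 26, 2022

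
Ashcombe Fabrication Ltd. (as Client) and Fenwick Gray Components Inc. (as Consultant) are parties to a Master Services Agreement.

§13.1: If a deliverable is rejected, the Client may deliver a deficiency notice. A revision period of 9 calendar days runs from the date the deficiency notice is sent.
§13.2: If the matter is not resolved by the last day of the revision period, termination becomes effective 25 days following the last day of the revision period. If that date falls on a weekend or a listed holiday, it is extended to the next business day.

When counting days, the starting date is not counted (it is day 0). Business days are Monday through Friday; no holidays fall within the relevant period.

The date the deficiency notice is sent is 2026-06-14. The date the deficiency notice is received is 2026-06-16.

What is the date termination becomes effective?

2026-07-20

Adding 9 calendar days to 2026-06-14 gives 2026-06-23, which is the last day of the revision period.
The date termination becomes effective: 2026-06-23 + 25 days = 2026-07-18. That falls on a Saturday, so it rolls to the next business day, Monday, 2026-07-20.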